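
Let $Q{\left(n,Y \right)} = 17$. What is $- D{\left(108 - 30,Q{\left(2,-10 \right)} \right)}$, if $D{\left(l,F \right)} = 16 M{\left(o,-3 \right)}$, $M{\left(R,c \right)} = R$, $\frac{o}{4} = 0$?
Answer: $0$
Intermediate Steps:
$o = 0$ ($o = 4 \cdot 0 = 0$)
$D{\left(l,F \right)} = 0$ ($D{\left(l,F \right)} = 16 \cdot 0 = 0$)
$- D{\left(108 - 30,Q{\left(2,-10 \right)} \right)} = \left(-1\right) 0 = 0$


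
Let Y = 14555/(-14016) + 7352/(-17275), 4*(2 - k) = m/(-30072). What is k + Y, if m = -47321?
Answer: 43250577229/303384379200 ≈ 0.14256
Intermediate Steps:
k = 193255/120288 (k = 2 - (-47321)/(4*(-30072)) = 2 - (-47321)*(-1)/(4*30072) = 2 - ¼*47321/30072 = 2 - 47321/120288 = 193255/120288 ≈ 1.6066)
Y = -354483257/242126400 (Y = 14555*(-1/14016) + 7352*(-1/17275) = -14555/14016 - 7352/17275 = -354483257/242126400 ≈ -1.4640)
k + Y = 193255/120288 - 354483257/242126400 = 43250577229/303384379200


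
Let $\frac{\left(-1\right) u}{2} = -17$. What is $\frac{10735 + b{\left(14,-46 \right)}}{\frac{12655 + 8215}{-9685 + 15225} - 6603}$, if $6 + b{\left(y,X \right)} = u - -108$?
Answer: $- \frac{6022534}{3655975} \approx -1.6473$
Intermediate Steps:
$u = 34$ ($u = \left(-2\right) \left(-17\right) = 34$)
$b{\left(y,X \right)} = 136$ ($b{\left(y,X \right)} = -6 + \left(34 - -108\right) = -6 + \left(34 + 108\right) = -6 + 142 = 136$)
$\frac{10735 + b{\left(14,-46 \right)}}{\frac{12655 + 8215}{-9685 + 15225} - 6603} = \frac{10735 + 136}{\frac{12655 + 8215}{-9685 + 15225} - 6603} = \frac{10871}{\frac{20870}{5540} - 6603} = \frac{10871}{20870 \cdot \frac{1}{5540} - 6603} = \frac{10871}{\frac{2087}{554} - 6603} = \frac{10871}{- \frac{3655975}{554}} = 10871 \left(- \frac{554}{3655975}\right) = - \frac{6022534}{3655975}$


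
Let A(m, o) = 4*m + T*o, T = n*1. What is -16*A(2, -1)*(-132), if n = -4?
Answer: 25344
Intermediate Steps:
T = -4 (T = -4*1 = -4)
A(m, o) = -4*o + 4*m (A(m, o) = 4*m - 4*o = -4*o + 4*m)
-16*A(2, -1)*(-132) = -16*(-4*(-1) + 4*2)*(-132) = -16*(4 + 8)*(-132) = -16*12*(-132) = -192*(-132) = 25344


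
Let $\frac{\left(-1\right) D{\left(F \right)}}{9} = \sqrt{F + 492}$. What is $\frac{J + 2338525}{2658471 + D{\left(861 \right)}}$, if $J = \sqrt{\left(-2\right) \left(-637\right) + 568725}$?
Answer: $\frac{2072300298425}{2355822649416} + \frac{\sqrt{771208647}}{785274216472} + \frac{886157 \sqrt{569999}}{2355822649416} + \frac{2338525 \sqrt{1353}}{785274216472} \approx 0.88004$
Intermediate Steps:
$D{\left(F \right)} = - 9 \sqrt{492 + F}$ ($D{\left(F \right)} = - 9 \sqrt{F + 492} = - 9 \sqrt{492 + F}$)
$J = \sqrt{569999}$ ($J = \sqrt{1274 + 568725} = \sqrt{569999} \approx 754.98$)
$\frac{J + 2338525}{2658471 + D{\left(861 \right)}} = \frac{\sqrt{569999} + 2338525}{2658471 - 9 \sqrt{492 + 861}} = \frac{2338525 + \sqrt{569999}}{2658471 - 9 \sqrt{1353}}$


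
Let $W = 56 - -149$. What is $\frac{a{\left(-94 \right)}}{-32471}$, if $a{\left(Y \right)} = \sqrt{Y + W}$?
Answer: $- \frac{\sqrt{111}}{32471} \approx -0.00032446$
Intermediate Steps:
$W = 205$ ($W = 56 + 149 = 205$)
$a{\left(Y \right)} = \sqrt{205 + Y}$ ($a{\left(Y \right)} = \sqrt{Y + 205} = \sqrt{205 + Y}$)
$\frac{a{\left(-94 \right)}}{-32471} = \frac{\sqrt{205 - 94}}{-32471} = \sqrt{111} \left(- \frac{1}{32471}\right) = - \frac{\sqrt{111}}{32471}$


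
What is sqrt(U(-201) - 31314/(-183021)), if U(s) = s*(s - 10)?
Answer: sqrt(157848188863205)/61007 ≈ 205.94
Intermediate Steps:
U(s) = s*(-10 + s)
sqrt(U(-201) - 31314/(-183021)) = sqrt(-201*(-10 - 201) - 31314/(-183021)) = sqrt(-201*(-211) - 31314*(-1/183021)) = sqrt(42411 + 10438/61007) = sqrt(2587378315/61007) = sqrt(157848188863205)/61007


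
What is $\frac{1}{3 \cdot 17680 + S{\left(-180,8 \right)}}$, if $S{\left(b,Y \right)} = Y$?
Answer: $\frac{1}{53048} \approx 1.8851 \cdot 10^{-5}$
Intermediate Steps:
$\frac{1}{3 \cdot 17680 + S{\left(-180,8 \right)}} = \frac{1}{3 \cdot 17680 + 8} = \frac{1}{53040 + 8} = \frac{1}{53048}$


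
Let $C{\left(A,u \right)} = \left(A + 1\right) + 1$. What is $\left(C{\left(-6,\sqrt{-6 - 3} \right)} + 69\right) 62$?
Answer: $4030$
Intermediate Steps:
$C{\left(A,u \right)} = 2 + A$ ($C{\left(A,u \right)} = \left(1 + A\right) + 1 = 2 + A$)
$\left(C{\left(-6,\sqrt{-6 - 3} \right)} + 69\right) 62 = \left(\left(2 - 6\right) + 69\right) 62 = \left(-4 + 69\right) 62 = 65 \cdot 62 = 4030$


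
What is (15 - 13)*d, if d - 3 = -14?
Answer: -22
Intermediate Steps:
d = -11 (d = 3 - 14 = -11)
(15 - 13)*d = (15 - 13)*(-11) = 2*(-11) = -22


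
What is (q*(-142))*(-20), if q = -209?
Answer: -593560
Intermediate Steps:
(q*(-142))*(-20) = -209*(-142)*(-20) = 29678*(-20) = -593560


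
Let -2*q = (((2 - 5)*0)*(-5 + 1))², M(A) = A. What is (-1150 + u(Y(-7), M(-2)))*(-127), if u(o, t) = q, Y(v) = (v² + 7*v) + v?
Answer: 146050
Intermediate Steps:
Y(v) = v² + 8*v
q = 0 (q = -(((2 - 5)*0)*(-5 + 1))²/2 = -(-3*0*(-4))²/2 = -(0*(-4))²/2 = -½*0² = -½*0 = 0)
u(o, t) = 0
(-1150 + u(Y(-7), M(-2)))*(-127) = (-1150 + 0)*(-127) = -1150*(-127) = 146050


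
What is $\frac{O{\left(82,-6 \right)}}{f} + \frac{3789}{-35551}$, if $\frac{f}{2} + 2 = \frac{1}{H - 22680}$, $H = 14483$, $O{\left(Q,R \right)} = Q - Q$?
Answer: $- \frac{3789}{35551} \approx -0.10658$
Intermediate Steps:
$O{\left(Q,R \right)} = 0$
$f = - \frac{32790}{8197}$ ($f = -4 + \frac{2}{14483 - 22680} = -4 + \frac{2}{-8197} = -4 + 2 \left(- \frac{1}{8197}\right) = -4 - \frac{2}{8197} = - \frac{32790}{8197} \approx -4.0002$)
$\frac{O{\left(82,-6 \right)}}{f} + \frac{3789}{-35551} = \frac{0}{- \frac{32790}{8197}} + \frac{3789}{-35551} = 0 \left(- \frac{8197}{32790}\right) + 3789 \left(- \frac{1}{35551}\right) = 0 - \frac{3789}{35551} = - \frac{3789}{35551}$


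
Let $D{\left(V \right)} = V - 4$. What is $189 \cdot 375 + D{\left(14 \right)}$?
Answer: $70885$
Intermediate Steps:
$D{\left(V \right)} = -4 + V$ ($D{\left(V \right)} = V - 4 = -4 + V$)
$189 \cdot 375 + D{\left(14 \right)} = 189 \cdot 375 + \left(-4 + 14\right) = 70875 + 10 = 70885$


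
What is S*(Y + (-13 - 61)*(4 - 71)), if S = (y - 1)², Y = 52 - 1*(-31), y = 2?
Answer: 5041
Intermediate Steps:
Y = 83 (Y = 52 + 31 = 83)
S = 1 (S = (2 - 1)² = 1² = 1)
S*(Y + (-13 - 61)*(4 - 71)) = 1*(83 + (-13 - 61)*(4 - 71)) = 1*(83 - 74*(-67)) = 1*(83 + 4958) = 1*5041 = 5041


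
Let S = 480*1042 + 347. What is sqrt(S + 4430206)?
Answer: 9*sqrt(60873) ≈ 2220.5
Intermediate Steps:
S = 500507 (S = 500160 + 347 = 500507)
sqrt(S + 4430206) = sqrt(500507 + 4430206) = sqrt(4930713) = 9*sqrt(60873)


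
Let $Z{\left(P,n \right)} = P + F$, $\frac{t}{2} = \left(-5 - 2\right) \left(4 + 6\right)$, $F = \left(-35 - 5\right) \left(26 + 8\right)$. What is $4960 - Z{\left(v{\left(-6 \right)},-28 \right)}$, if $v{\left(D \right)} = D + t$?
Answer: $6466$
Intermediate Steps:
$F = -1360$ ($F = \left(-40\right) 34 = -1360$)
$t = -140$ ($t = 2 \left(-5 - 2\right) \left(4 + 6\right) = 2 \left(\left(-7\right) 10\right) = 2 \left(-70\right) = -140$)
$v{\left(D \right)} = -140 + D$ ($v{\left(D \right)} = D - 140 = -140 + D$)
$Z{\left(P,n \right)} = -1360 + P$ ($Z{\left(P,n \right)} = P - 1360 = -1360 + P$)
$4960 - Z{\left(v{\left(-6 \right)},-28 \right)} = 4960 - \left(-1360 - 146\right) = 4960 - -1506 = 4960 + 1506 = 6466$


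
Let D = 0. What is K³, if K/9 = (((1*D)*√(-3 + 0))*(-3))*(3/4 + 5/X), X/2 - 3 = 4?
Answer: 0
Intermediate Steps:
X = 14 (X = 6 + 2*4 = 6 + 8 = 14)
K = 0 (K = 9*((((1*0)*√(-3 + 0))*(-3))*(3/4 + 5/14)) = 9*(((0*√(-3))*(-3))*(3*(¼) + 5*(1/14))) = 9*(((0*(I*√3))*(-3))*(¾ + 5/14)) = 9*((0*(-3))*(31/28)) = 9*(0*(31/28)) = 9*0 = 0)
K³ = 0³ = 0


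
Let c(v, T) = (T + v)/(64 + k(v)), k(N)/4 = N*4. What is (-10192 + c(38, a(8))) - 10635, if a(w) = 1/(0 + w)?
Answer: -111965647/5376 ≈ -20827.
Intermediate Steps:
a(w) = 1/w
k(N) = 16*N (k(N) = 4*(N*4) = 4*(4*N) = 16*N)
c(v, T) = (T + v)/(64 + 16*v)
(-10192 + c(38, a(8))) - 10635 = (-10192 + (1/8 + 38)/(16*(4 + 38))) - 10635 = (-10192 + (1/16)*(⅛ + 38)/42) - 10635 = (-10192 + (1/16)*(1/42)*(305/8)) - 10635 = (-10192 + 305/5376) - 10635 = -54791887/5376 - 10635 = -111965647/5376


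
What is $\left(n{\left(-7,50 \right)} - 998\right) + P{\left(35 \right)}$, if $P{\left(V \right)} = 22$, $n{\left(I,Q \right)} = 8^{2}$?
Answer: $-912$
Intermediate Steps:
$n{\left(I,Q \right)} = 64$
$\left(n{\left(-7,50 \right)} - 998\right) + P{\left(35 \right)} = \left(64 - 998\right) + 22 = -934 + 22 = -912$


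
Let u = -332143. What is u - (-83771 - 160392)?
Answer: -87980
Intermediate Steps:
u - (-83771 - 160392) = -332143 - (-83771 - 160392) = -332143 - 1*(-244163) = -332143 + 244163 = -87980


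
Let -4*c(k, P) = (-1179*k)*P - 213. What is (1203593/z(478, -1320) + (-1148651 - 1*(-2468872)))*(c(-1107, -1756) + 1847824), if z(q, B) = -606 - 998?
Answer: 4866182936431107707/6416 ≈ 7.5845e+14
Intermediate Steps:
z(q, B) = -1604
c(k, P) = 213/4 + 1179*P*k/4 (c(k, P) = -((-1179*k)*P - 213)/4 = -(-1179*P*k - 213)/4 = -(-213 - 1179*P*k)/4 = 213/4 + 1179*P*k/4)
(1203593/z(478, -1320) + (-1148651 - 1*(-2468872)))*(c(-1107, -1756) + 1847824) = (1203593/(-1604) + (-1148651 - 1*(-2468872)))*((213/4 + (1179/4)*(-1756)*(-1107)) + 1847824) = (1203593*(-1/1604) + (-1148651 + 2468872))*((213/4 + 572962167) + 1847824) = (-1203593/1604 + 1320221)*(2291848881/4 + 1847824) = (2116430891/1604)*(2299240177/4) = 4866182936431107707/6416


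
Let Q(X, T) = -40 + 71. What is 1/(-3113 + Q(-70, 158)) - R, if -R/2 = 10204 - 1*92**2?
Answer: 10725359/3082 ≈ 3480.0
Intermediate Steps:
R = -3480 (R = -2*(10204 - 1*92**2) = -2*(10204 - 1*8464) = -2*(10204 - 8464) = -2*1740 = -3480)
Q(X, T) = 31
1/(-3113 + Q(-70, 158)) - R = 1/(-3113 + 31) - 1*(-3480) = 1/(-3082) + 3480 = -1/3082 + 3480 = 10725359/3082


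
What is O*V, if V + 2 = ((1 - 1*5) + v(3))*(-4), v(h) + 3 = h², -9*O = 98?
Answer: 980/9 ≈ 108.89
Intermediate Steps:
O = -98/9 (O = -⅑*98 = -98/9 ≈ -10.889)
v(h) = -3 + h²
V = -10 (V = -2 + ((1 - 1*5) + (-3 + 3²))*(-4) = -2 + ((1 - 5) + (-3 + 9))*(-4) = -2 + (-4 + 6)*(-4) = -2 + 2*(-4) = -2 - 8 = -10)
O*V = -98/9*(-10) = 980/9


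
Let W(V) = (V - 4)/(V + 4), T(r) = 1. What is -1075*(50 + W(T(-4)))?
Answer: -53105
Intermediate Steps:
W(V) = (-4 + V)/(4 + V)
-1075*(50 + W(T(-4))) = -1075*(50 + (-4 + 1)/(4 + 1)) = -1075*(50 - 3/5) = -1075*(50 + (⅕)*(-3)) = -1075*(50 - ⅗) = -1075*247/5 = -53105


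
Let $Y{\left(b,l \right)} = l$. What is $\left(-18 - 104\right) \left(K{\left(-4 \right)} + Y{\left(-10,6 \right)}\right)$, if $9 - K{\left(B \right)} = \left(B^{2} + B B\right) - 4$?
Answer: $1586$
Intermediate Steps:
$K{\left(B \right)} = 13 - 2 B^{2}$ ($K{\left(B \right)} = 9 - \left(\left(B^{2} + B B\right) - 4\right) = 9 - \left(\left(B^{2} + B^{2}\right) - 4\right) = 9 - \left(2 B^{2} - 4\right) = 9 - \left(-4 + 2 B^{2}\right) = 13 - 2 B^{2}$)
$\left(-18 - 104\right) \left(K{\left(-4 \right)} + Y{\left(-10,6 \right)}\right) = \left(-18 - 104\right) \left(\left(13 - 2 \left(-4\right)^{2}\right) + 6\right) = - 122 \left(\left(13 - 32\right) + 6\right) = - 122 \left(-19 + 6\right) = \left(-122\right) \left(-13\right) = 1586$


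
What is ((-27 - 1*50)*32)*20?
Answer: -49280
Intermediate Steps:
((-27 - 1*50)*32)*20 = ((-27 - 50)*32)*20 = -77*32*20 = -2464*20 = -49280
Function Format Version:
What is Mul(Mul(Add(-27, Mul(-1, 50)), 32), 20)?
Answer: -49280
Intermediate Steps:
Mul(Mul(Add(-27, Mul(-1, 50)), 32), 20) = Mul(Mul(Add(-27, -50), 32), 20) = Mul(Mul(-77, 32), 20) = Mul(-2464, 20) = -49280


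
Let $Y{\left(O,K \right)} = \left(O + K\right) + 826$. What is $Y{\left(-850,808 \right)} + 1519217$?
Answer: $1520001$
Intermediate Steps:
$Y{\left(O,K \right)} = 826 + K + O$ ($Y{\left(O,K \right)} = \left(K + O\right) + 826 = 826 + K + O$)
$Y{\left(-850,808 \right)} + 1519217 = \left(826 + 808 - 850\right) + 1519217 = 784 + 1519217 = 1520001$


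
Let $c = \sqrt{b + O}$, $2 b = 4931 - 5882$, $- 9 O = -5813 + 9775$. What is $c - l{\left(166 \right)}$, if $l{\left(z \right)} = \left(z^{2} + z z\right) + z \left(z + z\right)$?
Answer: $-110224 + \frac{i \sqrt{32966}}{6} \approx -1.1022 \cdot 10^{5} + 30.261 i$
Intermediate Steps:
$O = - \frac{3962}{9}$ ($O = - \frac{-5813 + 9775}{9} = \left(- \frac{1}{9}\right) 3962 = - \frac{3962}{9} \approx -440.22$)
$l{\left(z \right)} = 4 z^{2}$ ($l{\left(z \right)} = \left(z^{2} + z^{2}\right) + z 2 z = 2 z^{2} + 2 z^{2} = 4 z^{2}$)
$b = - \frac{951}{2}$ ($b = \frac{4931 - 5882}{2} = \frac{1}{2} \left(-951\right) = - \frac{951}{2} \approx -475.5$)
$c = \frac{i \sqrt{32966}}{6}$ ($c = \sqrt{- \frac{951}{2} - \frac{3962}{9}} = \sqrt{- \frac{16483}{18}} = \frac{i \sqrt{32966}}{6} \approx 30.261 i$)
$c - l{\left(166 \right)} = \frac{i \sqrt{32966}}{6} - 4 \cdot 166^{2} = \frac{i \sqrt{32966}}{6} - 4 \cdot 27556 = \frac{i \sqrt{32966}}{6} - 110224 = -110224 + \frac{i \sqrt{32966}}{6}$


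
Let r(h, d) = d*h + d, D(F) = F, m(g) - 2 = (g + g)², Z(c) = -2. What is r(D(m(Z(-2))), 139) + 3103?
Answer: 5744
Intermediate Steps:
m(g) = 2 + 4*g² (m(g) = 2 + (g + g)² = 2 + (2*g)² = 2 + 4*g²)
r(h, d) = d + d*h
r(D(m(Z(-2))), 139) + 3103 = 139*(1 + (2 + 4*(-2)²)) + 3103 = 139*(1 + (2 + 4*4)) + 3103 = 139*(1 + (2 + 16)) + 3103 = 139*(1 + 18) + 3103 = 139*19 + 3103 = 2641 + 3103 = 5744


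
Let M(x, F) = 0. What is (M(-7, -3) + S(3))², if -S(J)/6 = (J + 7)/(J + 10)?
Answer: 3600/169 ≈ 21.302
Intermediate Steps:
S(J) = -6*(7 + J)/(10 + J) (S(J) = -6*(J + 7)/(J + 10) = -6*(7 + J)/(10 + J))
(M(-7, -3) + S(3))² = (0 + 6*(-7 - 1*3)/(10 + 3))² = (0 + 6*(-7 - 3)/13)² = (0 + 6*(1/13)*(-10))² = (0 - 60/13)² = (-60/13)² = 3600/169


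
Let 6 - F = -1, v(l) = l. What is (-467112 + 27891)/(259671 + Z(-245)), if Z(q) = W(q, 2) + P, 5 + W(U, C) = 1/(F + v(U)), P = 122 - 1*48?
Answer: -104534598/61818119 ≈ -1.6910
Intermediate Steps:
F = 7 (F = 6 - 1*(-1) = 6 + 1 = 7)
P = 74 (P = 122 - 48 = 74)
W(U, C) = -5 + 1/(7 + U)
Z(q) = 74 + (-34 - 5*q)/(7 + q) (Z(q) = (-34 - 5*q)/(7 + q) + 74 = 74 + (-34 - 5*q)/(7 + q))
(-467112 + 27891)/(259671 + Z(-245)) = (-467112 + 27891)/(259671 + (484 + 69*(-245))/(7 - 245)) = -439221/(259671 + (484 - 16905)/(-238)) = -439221/(259671 - 1/238*(-16421)) = -439221/(259671 + 16421/238) = -439221/61818119/238 = -439221*238/61818119 = -104534598/61818119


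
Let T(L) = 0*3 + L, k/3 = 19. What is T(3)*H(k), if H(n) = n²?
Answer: 9747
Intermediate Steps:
k = 57 (k = 3*19 = 57)
T(L) = L (T(L) = 0 + L = L)
T(3)*H(k) = 3*57² = 3*3249 = 9747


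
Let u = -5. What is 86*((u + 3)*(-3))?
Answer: 516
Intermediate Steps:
86*((u + 3)*(-3)) = 86*((-5 + 3)*(-3)) = 86*(-2*(-3)) = 86*6 = 516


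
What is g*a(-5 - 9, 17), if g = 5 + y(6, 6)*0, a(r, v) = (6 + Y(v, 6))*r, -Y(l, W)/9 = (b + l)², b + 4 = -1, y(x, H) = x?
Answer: 90300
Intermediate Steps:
b = -5 (b = -4 - 1 = -5)
Y(l, W) = -9*(-5 + l)²
a(r, v) = r*(6 - 9*(-5 + v)²) (a(r, v) = (6 - 9*(-5 + v)²)*r = r*(6 - 9*(-5 + v)²))
g = 5 (g = 5 + 6*0 = 5 + 0 = 5)
g*a(-5 - 9, 17) = 5*(6*(-5 - 9) - 9*(-5 - 9)*(-5 + 17)²) = 5*(6*(-14) - 9*(-14)*12²) = 5*(-84 - 9*(-14)*144) = 5*(-84 + 18144) = 5*18060 = 90300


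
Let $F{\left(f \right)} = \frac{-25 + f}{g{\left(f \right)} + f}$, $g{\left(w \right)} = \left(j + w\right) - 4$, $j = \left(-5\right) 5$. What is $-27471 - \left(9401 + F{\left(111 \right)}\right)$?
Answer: $- \frac{7116382}{193} \approx -36872.0$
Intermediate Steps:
$j = -25$
$g{\left(w \right)} = -29 + w$ ($g{\left(w \right)} = \left(-25 + w\right) - 4 = -29 + w$)
$F{\left(f \right)} = \frac{-25 + f}{-29 + 2 f}$ ($F{\left(f \right)} = \frac{-25 + f}{\left(-29 + f\right) + f} = \frac{-25 + f}{-29 + 2 f}$)
$-27471 - \left(9401 + F{\left(111 \right)}\right) = -27471 - \left(9401 + \frac{-25 + 111}{-29 + 2 \cdot 111}\right) = -27471 - \left(9401 + \frac{1}{-29 + 222} \cdot 86\right) = -27471 - \left(9401 + \frac{1}{193} \cdot 86\right) = -27471 - \frac{1814479}{193} = - \frac{7116382}{193}$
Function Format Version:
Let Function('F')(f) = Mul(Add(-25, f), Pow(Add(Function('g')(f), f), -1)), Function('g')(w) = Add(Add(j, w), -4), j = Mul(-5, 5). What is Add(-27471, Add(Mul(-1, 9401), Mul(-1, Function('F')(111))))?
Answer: Rational(-7116382, 193) ≈ -36872.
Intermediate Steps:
j = -25
Function('g')(w) = Add(-29, w) (Function('g')(w) = Add(Add(-25, w), -4) = Add(-29, w))
Function('F')(f) = Mul(Pow(Add(-29, Mul(2, f)), -1), Add(-25, f)) (Function('F')(f) = Mul(Add(-25, f), Pow(Add(Add(-29, f), f), -1)) = Mul(Add(-25, f), Pow(Add(-29, Mul(2, f)), -1)) = Mul(Pow(Add(-29, Mul(2, f)), -1), Add(-25, f)))
Add(-27471, Add(Mul(-1, 9401), Mul(-1, Function('F')(111)))) = Add(-27471, Add(Mul(-1, 9401), Mul(-1, Mul(Pow(Add(-29, Mul(2, 111)), -1), Add(-25, 111))))) = Add(-27471, Add(-9401, Mul(-1, Mul(Pow(Add(-29, 222), -1), 86)))) = Add(-27471, Add(-9401, Mul(-1, Mul(Pow(193, -1), 86)))) = Add(-27471, Add(-9401, Mul(-1, Mul(Rational(1, 193), 86)))) = Add(-27471, Add(-9401, Mul(-1, Rational(86, 193)))) = Add(-27471, Add(-9401, Rational(-86, 193))) = Add(-27471, Rational(-1814479, 193)) = Rational(-7116382, 193)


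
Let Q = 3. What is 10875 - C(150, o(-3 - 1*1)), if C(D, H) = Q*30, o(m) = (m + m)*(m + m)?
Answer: 10785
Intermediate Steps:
o(m) = 4*m² (o(m) = (2*m)*(2*m) = 4*m²)
C(D, H) = 90 (C(D, H) = 3*30 = 90)
10875 - C(150, o(-3 - 1*1)) = 10875 - 1*90 = 10875 - 90 = 10785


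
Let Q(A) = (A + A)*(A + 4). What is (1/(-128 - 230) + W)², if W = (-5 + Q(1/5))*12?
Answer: 127158567649/80102500 ≈ 1587.4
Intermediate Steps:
Q(A) = 2*A*(4 + A) (Q(A) = (2*A)*(4 + A) = 2*A*(4 + A))
W = -996/25 (W = (-5 + 2*(1/5)*(4 + 1/5))*12 = (-5 + 2*(1*(⅕))*(4 + 1*(⅕)))*12 = (-5 + 2*(⅕)*(4 + ⅕))*12 = (-5 + 2*(⅕)*(21/5))*12 = (-5 + 42/25)*12 = -83/25*12 = -996/25 ≈ -39.840)
(1/(-128 - 230) + W)² = (1/(-128 - 230) - 996/25)² = (1/(-358) - 996/25)² = (-1/358 - 996/25)² = (-356593/8950)² = 127158567649/80102500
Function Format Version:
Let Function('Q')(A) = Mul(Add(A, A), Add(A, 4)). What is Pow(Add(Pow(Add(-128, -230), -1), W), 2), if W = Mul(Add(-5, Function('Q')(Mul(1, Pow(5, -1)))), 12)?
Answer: Rational(127158567649, 80102500) ≈ 1587.4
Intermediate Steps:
Function('Q')(A) = Mul(2, A, Add(4, A)) (Function('Q')(A) = Mul(Mul(2, A), Add(4, A)) = Mul(2, A, Add(4, A)))
W = Rational(-996, 25) (W = Mul(Add(-5, Mul(2, Mul(1, Pow(5, -1)), Add(4, Mul(1, Pow(5, -1))))), 12) = Mul(Add(-5, Mul(2, Mul(1, Rational(1, 5)), Add(4, Mul(1, Rational(1, 5))))), 12) = Mul(Add(-5, Mul(2, Rational(1, 5), Add(4, Rational(1, 5)))), 12) = Mul(Add(-5, Mul(2, Rational(1, 5), Rational(21, 5))), 12) = Mul(Add(-5, Rational(42, 25)), 12) = Mul(Rational(-83, 25), 12) = Rational(-996, 25) ≈ -39.840)
Pow(Add(Pow(Add(-128, -230), -1), W), 2) = Pow(Add(Pow(Add(-128, -230), -1), Rational(-996, 25)), 2) = Pow(Add(Pow(-358, -1), Rational(-996, 25)), 2) = Pow(Add(Rational(-1, 358), Rational(-996, 25)), 2) = Pow(Rational(-356593, 8950), 2) = Rational(127158567649, 80102500)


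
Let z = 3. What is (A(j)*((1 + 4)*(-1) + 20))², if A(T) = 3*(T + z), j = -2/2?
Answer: 8100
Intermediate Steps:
j = -1 (j = -2*½ = -1)
A(T) = 9 + 3*T (A(T) = 3*(T + 3) = 3*(3 + T) = 9 + 3*T)
(A(j)*((1 + 4)*(-1) + 20))² = ((9 + 3*(-1))*((1 + 4)*(-1) + 20))² = ((9 - 3)*(5*(-1) + 20))² = (6*(-5 + 20))² = (6*15)² = 90² = 8100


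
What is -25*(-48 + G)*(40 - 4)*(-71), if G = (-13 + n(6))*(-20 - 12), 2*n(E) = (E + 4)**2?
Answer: -78724800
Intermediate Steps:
n(E) = (4 + E)**2/2 (n(E) = (E + 4)**2/2 = (4 + E)**2/2)
G = -1184 (G = (-13 + (4 + 6)**2/2)*(-20 - 12) = (-13 + (1/2)*10**2)*(-32) = (-13 + (1/2)*100)*(-32) = (-13 + 50)*(-32) = 37*(-32) = -1184)
-25*(-48 + G)*(40 - 4)*(-71) = -25*(-48 - 1184)*(40 - 4)*(-71) = -(-30800)*36*(-71) = -25*(-44352)*(-71) = 1108800*(-71) = -78724800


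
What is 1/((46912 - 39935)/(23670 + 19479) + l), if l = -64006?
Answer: -43149/2761787917 ≈ -1.5624e-5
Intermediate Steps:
1/((46912 - 39935)/(23670 + 19479) + l) = 1/((46912 - 39935)/(23670 + 19479) - 64006) = 1/(6977/43149 - 64006) = 1/(-2761787917/43149) = -43149/2761787917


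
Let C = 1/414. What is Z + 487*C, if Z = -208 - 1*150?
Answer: -147725/414 ≈ -356.82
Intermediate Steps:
C = 1/414 ≈ 0.0024155
Z = -358 (Z = -208 - 150 = -358)
Z + 487*C = -358 + 487*(1/414) = -358 + 487/414 = -147725/414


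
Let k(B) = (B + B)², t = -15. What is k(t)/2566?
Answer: 450/1283 ≈ 0.35074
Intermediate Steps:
k(B) = 4*B² (k(B) = (2*B)² = 4*B²)
k(t)/2566 = (4*(-15)²)/2566 = (4*225)*(1/2566) = 900*(1/2566) = 450/1283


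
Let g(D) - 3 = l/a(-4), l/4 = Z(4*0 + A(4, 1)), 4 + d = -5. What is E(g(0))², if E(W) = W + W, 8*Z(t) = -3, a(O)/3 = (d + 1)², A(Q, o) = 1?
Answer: 146689/4096 ≈ 35.813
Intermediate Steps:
d = -9 (d = -4 - 5 = -9)
a(O) = 192 (a(O) = 3*(-9 + 1)² = 3*(-8)² = 3*64 = 192)
Z(t) = -3/8 (Z(t) = (⅛)*(-3) = -3/8)
l = -3/2 (l = 4*(-3/8) = -3/2 ≈ -1.5000)
g(D) = 383/128 (g(D) = 3 - 3/2/192 = 3 - 3/2*1/192 = 3 - 1/128 = 383/128)
E(W) = 2*W
E(g(0))² = (2*(383/128))² = (383/64)² = 146689/4096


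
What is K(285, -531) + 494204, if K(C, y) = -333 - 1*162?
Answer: 493709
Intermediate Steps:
K(C, y) = -495 (K(C, y) = -333 - 162 = -495)
K(285, -531) + 494204 = -495 + 494204 = 493709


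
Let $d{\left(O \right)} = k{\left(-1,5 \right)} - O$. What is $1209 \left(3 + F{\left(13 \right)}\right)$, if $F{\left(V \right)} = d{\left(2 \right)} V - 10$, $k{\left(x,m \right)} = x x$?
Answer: $-24180$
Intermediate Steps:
$k{\left(x,m \right)} = x^{2}$
$d{\left(O \right)} = 1 - O$ ($d{\left(O \right)} = \left(-1\right)^{2} - O = 1 - O$)
$F{\left(V \right)} = -10 - V$ ($F{\left(V \right)} = \left(1 - 2\right) V - 10 = - V - 10 = -10 - V$)
$1209 \left(3 + F{\left(13 \right)}\right) = 1209 \left(3 - 23\right) = 1209 \left(-20\right) = -24180$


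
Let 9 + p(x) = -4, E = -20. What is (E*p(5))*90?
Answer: 23400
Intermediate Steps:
p(x) = -13 (p(x) = -9 - 4 = -13)
(E*p(5))*90 = -20*(-13)*90 = 260*90 = 23400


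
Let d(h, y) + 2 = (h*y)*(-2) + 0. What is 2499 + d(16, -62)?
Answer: 4481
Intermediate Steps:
d(h, y) = -2 - 2*h*y (d(h, y) = -2 + ((h*y)*(-2) + 0) = -2 + (-2*h*y + 0) = -2 - 2*h*y)
2499 + d(16, -62) = 2499 + (-2 - 2*16*(-62)) = 2499 + (-2 + 1984) = 2499 + 1982 = 4481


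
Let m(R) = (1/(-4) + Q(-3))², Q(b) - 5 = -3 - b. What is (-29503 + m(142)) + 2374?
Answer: -433703/16 ≈ -27106.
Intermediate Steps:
Q(b) = 2 - b (Q(b) = 5 + (-3 - b) = 2 - b)
m(R) = 361/16 (m(R) = (1/(-4) + (2 - 1*(-3)))² = (-¼ + (2 + 3))² = (-¼ + 5)² = (19/4)² = 361/16)
(-29503 + m(142)) + 2374 = (-29503 + 361/16) + 2374 = -471687/16 + 2374 = -433703/16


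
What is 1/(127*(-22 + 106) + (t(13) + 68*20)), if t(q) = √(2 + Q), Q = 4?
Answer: 6014/72336389 - √6/144672778 ≈ 8.3122e-5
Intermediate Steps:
t(q) = √6 (t(q) = √(2 + 4) = √6)
1/(127*(-22 + 106) + (t(13) + 68*20)) = 1/(127*(-22 + 106) + (√6 + 68*20)) = 1/(127*84 + (√6 + 1360)) = 1/(10668 + (1360 + √6)) = 1/(12028 + √6)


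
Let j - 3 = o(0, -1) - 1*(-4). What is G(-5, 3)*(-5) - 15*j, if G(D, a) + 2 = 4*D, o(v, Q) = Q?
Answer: 20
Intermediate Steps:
G(D, a) = -2 + 4*D
j = 6 (j = 3 + (-1 - 1*(-4)) = 3 + (-1 + 4) = 3 + 3 = 6)
G(-5, 3)*(-5) - 15*j = (-2 + 4*(-5))*(-5) - 15*6 = (-2 - 20)*(-5) - 90 = -22*(-5) - 90 = 110 - 90 = 20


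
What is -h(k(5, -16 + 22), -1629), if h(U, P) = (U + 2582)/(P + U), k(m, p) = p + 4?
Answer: 2592/1619 ≈ 1.6010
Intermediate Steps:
k(m, p) = 4 + p
h(U, P) = (2582 + U)/(P + U)
-h(k(5, -16 + 22), -1629) = -(2582 + (4 + (-16 + 22)))/(-1629 + (4 + (-16 + 22))) = -(2582 + (4 + 6))/(-1629 + (4 + 6)) = -(2582 + 10)/(-1629 + 10) = -2592/(-1619) = -(-1)*2592/1619 = -1*(-2592/1619) = 2592/1619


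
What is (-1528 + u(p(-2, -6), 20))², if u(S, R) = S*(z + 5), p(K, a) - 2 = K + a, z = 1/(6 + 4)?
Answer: 60730849/25 ≈ 2.4292e+6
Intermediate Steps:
z = ⅒ (z = 1/10 = ⅒ ≈ 0.10000)
p(K, a) = 2 + K + a (p(K, a) = 2 + (K + a) = 2 + K + a)
u(S, R) = 51*S/10 (u(S, R) = S*(⅒ + 5) = S*(51/10) = 51*S/10)
(-1528 + u(p(-2, -6), 20))² = (-1528 + 51*(2 - 2 - 6)/10)² = (-1528 + (51/10)*(-6))² = (-1528 - 153/5)² = (-7793/5)² = 60730849/25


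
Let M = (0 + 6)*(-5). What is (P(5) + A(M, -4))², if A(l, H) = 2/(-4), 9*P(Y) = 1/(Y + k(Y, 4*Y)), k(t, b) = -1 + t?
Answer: 6241/26244 ≈ 0.23781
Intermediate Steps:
P(Y) = 1/(9*(-1 + 2*Y)) (P(Y) = 1/(9*(Y + (-1 + Y))) = 1/(9*(-1 + 2*Y)))
M = -30 (M = 6*(-5) = -30)
A(l, H) = -½ (A(l, H) = 2*(-¼) = -½)
(P(5) + A(M, -4))² = (1/(9*(-1 + 2*5)) - ½)² = (1/(9*(-1 + 10)) - ½)² = ((⅑)/9 - ½)² = ((⅑)*(⅑) - ½)² = (1/81 - ½)² = (-79/162)² = 6241/26244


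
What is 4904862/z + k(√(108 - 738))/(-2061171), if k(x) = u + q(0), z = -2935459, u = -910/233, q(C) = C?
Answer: -336510178393568/201394647179991 ≈ -1.6709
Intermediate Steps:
u = -910/233 (u = -910*1/233 = -910/233 ≈ -3.9056)
k(x) = -910/233 (k(x) = -910/233 + 0 = -910/233)
4904862/z + k(√(108 - 738))/(-2061171) = 4904862/(-2935459) - 910/233/(-2061171) = 4904862*(-1/2935459) - 910/233*(-1/2061171) = -4904862/2935459 + 130/68607549 = -336510178393568/201394647179991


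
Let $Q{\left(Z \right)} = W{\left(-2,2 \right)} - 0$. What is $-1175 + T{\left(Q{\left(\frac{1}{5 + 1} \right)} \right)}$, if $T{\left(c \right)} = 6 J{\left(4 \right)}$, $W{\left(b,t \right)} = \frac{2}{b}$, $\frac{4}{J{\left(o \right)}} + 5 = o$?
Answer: $-1199$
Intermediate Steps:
$J{\left(o \right)} = \frac{4}{-5 + o}$
$Q{\left(Z \right)} = -1$ ($Q{\left(Z \right)} = \frac{2}{-2} - 0 = 2 \left(- \frac{1}{2}\right) + 0 = -1 + 0 = -1$)
$T{\left(c \right)} = -24$ ($T{\left(c \right)} = 6 \frac{4}{-5 + 4} = 6 \frac{4}{-1} = 6 \cdot 4 \left(-1\right) = 6 \left(-4\right) = -24$)
$-1175 + T{\left(Q{\left(\frac{1}{5 + 1} \right)} \right)} = -1175 - 24 = -1199$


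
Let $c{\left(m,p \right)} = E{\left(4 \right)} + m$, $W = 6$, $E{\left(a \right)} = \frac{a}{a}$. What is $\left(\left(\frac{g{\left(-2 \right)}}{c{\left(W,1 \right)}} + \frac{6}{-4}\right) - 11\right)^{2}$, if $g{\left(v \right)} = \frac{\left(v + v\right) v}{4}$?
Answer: $\frac{29241}{196} \approx 149.19$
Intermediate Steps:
$E{\left(a \right)} = 1$
$g{\left(v \right)} = \frac{v^{2}}{2}$ ($g{\left(v \right)} = 2 v v \frac{1}{4} = 2 v^{2} \cdot \frac{1}{4} = \frac{v^{2}}{2}$)
$c{\left(m,p \right)} = 1 + m$
$\left(\left(\frac{g{\left(-2 \right)}}{c{\left(W,1 \right)}} + \frac{6}{-4}\right) - 11\right)^{2} = \left(\left(\frac{\frac{1}{2} \left(-2\right)^{2}}{1 + 6} + \frac{6}{-4}\right) - 11\right)^{2} = \left(\left(\frac{\frac{1}{2} \cdot 4}{7} + 6 \left(- \frac{1}{4}\right)\right) - 11\right)^{2} = \left(\left(2 \cdot \frac{1}{7} - \frac{3}{2}\right) - 11\right)^{2} = \left(\left(\frac{2}{7} - \frac{3}{2}\right) - 11\right)^{2} = \left(- \frac{17}{14} - 11\right)^{2} = \left(- \frac{171}{14}\right)^{2} = \frac{29241}{196}$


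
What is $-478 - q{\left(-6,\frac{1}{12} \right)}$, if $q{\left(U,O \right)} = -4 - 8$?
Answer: $-466$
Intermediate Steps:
$q{\left(U,O \right)} = -12$
$-478 - q{\left(-6,\frac{1}{12} \right)} = -478 - -12 = -478 + 12 = -466$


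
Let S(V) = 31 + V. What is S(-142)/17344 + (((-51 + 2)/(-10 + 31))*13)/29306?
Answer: -5668601/762424896 ≈ -0.0074350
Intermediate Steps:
S(-142)/17344 + (((-51 + 2)/(-10 + 31))*13)/29306 = (31 - 142)/17344 + (((-51 + 2)/(-10 + 31))*13)/29306 = -111*1/17344 + (-49/21*13)*(1/29306) = -111/17344 + (-49*1/21*13)*(1/29306) = -111/17344 - 7/3*13*(1/29306) = -111/17344 - 91/3*1/29306 = -111/17344 - 91/87918 = -5668601/762424896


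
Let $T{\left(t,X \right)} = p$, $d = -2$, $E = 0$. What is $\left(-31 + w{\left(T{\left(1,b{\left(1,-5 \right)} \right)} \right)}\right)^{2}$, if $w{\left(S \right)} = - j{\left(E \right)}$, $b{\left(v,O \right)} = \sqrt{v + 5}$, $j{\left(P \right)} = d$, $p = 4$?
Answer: $841$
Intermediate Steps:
$j{\left(P \right)} = -2$
$b{\left(v,O \right)} = \sqrt{5 + v}$
$T{\left(t,X \right)} = 4$
$w{\left(S \right)} = 2$ ($w{\left(S \right)} = \left(-1\right) \left(-2\right) = 2$)
$\left(-31 + w{\left(T{\left(1,b{\left(1,-5 \right)} \right)} \right)}\right)^{2} = \left(-31 + 2\right)^{2} = \left(-29\right)^{2} = 841$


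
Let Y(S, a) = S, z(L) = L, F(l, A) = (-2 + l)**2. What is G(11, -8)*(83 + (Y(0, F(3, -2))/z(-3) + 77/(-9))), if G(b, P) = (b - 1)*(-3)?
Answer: -6700/3 ≈ -2233.3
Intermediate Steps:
G(b, P) = 3 - 3*b (G(b, P) = (-1 + b)*(-3) = 3 - 3*b)
G(11, -8)*(83 + (Y(0, F(3, -2))/z(-3) + 77/(-9))) = (3 - 3*11)*(83 + (0/(-3) + 77/(-9))) = (3 - 33)*(83 + (0*(-1/3) + 77*(-1/9))) = -30*(83 + (0 - 77/9)) = -30*(83 - 77/9) = -30*670/9 = -6700/3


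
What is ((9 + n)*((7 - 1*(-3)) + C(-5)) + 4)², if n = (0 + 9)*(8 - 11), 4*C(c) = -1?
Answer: 117649/4 ≈ 29412.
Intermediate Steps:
C(c) = -¼ (C(c) = (¼)*(-1) = -¼)
n = -27 (n = 9*(-3) = -27)
((9 + n)*((7 - 1*(-3)) + C(-5)) + 4)² = ((9 - 27)*((7 - 1*(-3)) - ¼) + 4)² = (-18*((7 + 3) - ¼) + 4)² = (-18*(10 - ¼) + 4)² = (-18*39/4 + 4)² = (-351/2 + 4)² = (-343/2)² = 117649/4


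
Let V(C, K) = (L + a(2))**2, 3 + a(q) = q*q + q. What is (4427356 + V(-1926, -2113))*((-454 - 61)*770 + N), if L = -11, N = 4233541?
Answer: 16987970693220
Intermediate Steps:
a(q) = -3 + q + q**2 (a(q) = -3 + (q*q + q) = -3 + (q**2 + q) = -3 + (q + q**2) = -3 + q + q**2)
V(C, K) = 64 (V(C, K) = (-11 + (-3 + 2 + 2**2))**2 = (-11 + (-3 + 2 + 4))**2 = (-11 + 3)**2 = (-8)**2 = 64)
(4427356 + V(-1926, -2113))*((-454 - 61)*770 + N) = (4427356 + 64)*((-454 - 61)*770 + 4233541) = 4427420*(-515*770 + 4233541) = 4427420*(-396550 + 4233541) = 4427420*3836991 = 16987970693220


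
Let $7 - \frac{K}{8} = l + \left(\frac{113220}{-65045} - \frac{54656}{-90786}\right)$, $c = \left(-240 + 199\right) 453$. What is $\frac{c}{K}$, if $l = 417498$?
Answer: $\frac{10967682214701}{1972280677364216} \approx 0.0055609$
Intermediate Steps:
$c = -18573$ ($c = \left(-41\right) 453 = -18573$)
$K = - \frac{1972280677364216}{590517537}$ ($K = 56 - 8 \left(417498 + \left(\frac{113220}{-65045} - \frac{54656}{-90786}\right)\right) = 56 - 8 \left(417498 + \left(113220 \left(- \frac{1}{65045}\right) - - \frac{27328}{45393}\right)\right) = 56 - 8 \left(417498 + \left(- \frac{22644}{13009} + \frac{27328}{45393}\right)\right) = 56 - 8 \left(417498 - \frac{672369140}{590517537}\right) = 56 - \frac{1972313746346288}{590517537} = - \frac{1972280677364216}{590517537} \approx -3.3399 \cdot 10^{6}$)
$\frac{c}{K} = - \frac{18573}{- \frac{1972280677364216}{590517537}} = \left(-18573\right) \left(- \frac{590517537}{1972280677364216}\right) = \frac{10967682214701}{1972280677364216}$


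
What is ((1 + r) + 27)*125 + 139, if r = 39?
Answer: 8514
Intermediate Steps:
((1 + r) + 27)*125 + 139 = ((1 + 39) + 27)*125 + 139 = (40 + 27)*125 + 139 = 67*125 + 139 = 8375 + 139 = 8514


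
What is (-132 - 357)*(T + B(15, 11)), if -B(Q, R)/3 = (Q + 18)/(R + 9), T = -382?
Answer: 3784371/20 ≈ 1.8922e+5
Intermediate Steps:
B(Q, R) = -3*(18 + Q)/(9 + R) (B(Q, R) = -3*(Q + 18)/(R + 9) = -3*(18 + Q)/(9 + R))
(-132 - 357)*(T + B(15, 11)) = (-132 - 357)*(-382 + 3*(-18 - 1*15)/(9 + 11)) = -489*(-382 + 3*(-18 - 15)/20) = -489*(-382 + 3*(1/20)*(-33)) = -489*(-382 - 99/20) = -489*(-7739/20) = 3784371/20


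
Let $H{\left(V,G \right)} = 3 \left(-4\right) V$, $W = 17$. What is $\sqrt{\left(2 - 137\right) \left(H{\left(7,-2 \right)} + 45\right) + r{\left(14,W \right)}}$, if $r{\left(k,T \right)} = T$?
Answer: $\sqrt{5282} \approx 72.677$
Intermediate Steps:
$H{\left(V,G \right)} = - 12 V$
$\sqrt{\left(2 - 137\right) \left(H{\left(7,-2 \right)} + 45\right) + r{\left(14,W \right)}} = \sqrt{\left(2 - 137\right) \left(\left(-12\right) 7 + 45\right) + 17} = \sqrt{- 135 \left(-84 + 45\right) + 17} = \sqrt{\left(-135\right) \left(-39\right) + 17} = \sqrt{5265 + 17} = \sqrt{5282}$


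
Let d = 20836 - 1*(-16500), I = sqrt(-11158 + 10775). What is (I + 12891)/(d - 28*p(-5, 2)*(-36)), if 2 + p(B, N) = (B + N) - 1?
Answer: 12891/31288 + I*sqrt(383)/31288 ≈ 0.41201 + 0.00062549*I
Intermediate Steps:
p(B, N) = -3 + B + N (p(B, N) = -2 + ((B + N) - 1) = -2 + (-1 + B + N) = -3 + B + N)
I = I*sqrt(383) (I = sqrt(-383) = I*sqrt(383) ≈ 19.57*I)
d = 37336 (d = 20836 + 16500 = 37336)
(I + 12891)/(d - 28*p(-5, 2)*(-36)) = (I*sqrt(383) + 12891)/(37336 - 28*(-3 - 5 + 2)*(-36)) = (12891 + I*sqrt(383))/(37336 - 28*(-6)*(-36)) = (12891 + I*sqrt(383))/(37336 + 168*(-36)) = (12891 + I*sqrt(383))/(37336 - 6048) = (12891 + I*sqrt(383))/31288 = (12891 + I*sqrt(383))*(1/31288) = 12891/31288 + I*sqrt(383)/31288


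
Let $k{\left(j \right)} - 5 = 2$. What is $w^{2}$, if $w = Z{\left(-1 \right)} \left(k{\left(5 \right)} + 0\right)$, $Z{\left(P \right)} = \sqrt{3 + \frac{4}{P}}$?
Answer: $-49$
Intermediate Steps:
$k{\left(j \right)} = 7$ ($k{\left(j \right)} = 5 + 2 = 7$)
$w = 7 i$ ($w = \sqrt{3 + \frac{4}{-1}} \left(7 + 0\right) = \sqrt{3 + 4 \left(-1\right)} 7 = \sqrt{3 - 4} \cdot 7 = \sqrt{-1} \cdot 7 = i 7 = 7 i \approx 7.0 i$)
$w^{2} = \left(7 i\right)^{2} = -49$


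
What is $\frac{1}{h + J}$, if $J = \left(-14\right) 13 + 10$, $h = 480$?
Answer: $\frac{1}{308} \approx 0.0032468$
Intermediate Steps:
$J = -172$ ($J = -182 + 10 = -172$)
$\frac{1}{h + J} = \frac{1}{480 - 172} = \frac{1}{308}$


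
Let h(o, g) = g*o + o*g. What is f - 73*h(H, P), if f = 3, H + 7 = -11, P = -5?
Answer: -13137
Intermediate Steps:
H = -18 (H = -7 - 11 = -18)
h(o, g) = 2*g*o (h(o, g) = g*o + g*o = 2*g*o)
f - 73*h(H, P) = 3 - 146*(-5)*(-18) = 3 - 73*180 = 3 - 13140 = -13137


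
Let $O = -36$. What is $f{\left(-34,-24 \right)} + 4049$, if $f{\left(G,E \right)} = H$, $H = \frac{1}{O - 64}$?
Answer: $\frac{404899}{100} \approx 4049.0$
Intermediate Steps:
$H = - \frac{1}{100}$ ($H = \frac{1}{-36 - 64} = \frac{1}{-100} = - \frac{1}{100} \approx -0.01$)
$f{\left(G,E \right)} = - \frac{1}{100}$
$f{\left(-34,-24 \right)} + 4049 = - \frac{1}{100} + 4049 = \frac{404899}{100}$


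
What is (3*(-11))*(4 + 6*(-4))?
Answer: 660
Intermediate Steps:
(3*(-11))*(4 + 6*(-4)) = -33*(4 - 24) = -33*(-20) = 660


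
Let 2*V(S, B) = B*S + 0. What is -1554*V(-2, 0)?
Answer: 0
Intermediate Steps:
V(S, B) = B*S/2 (V(S, B) = (B*S + 0)/2 = (B*S)/2 = B*S/2)
-1554*V(-2, 0) = -777*0*(-2) = -1554*0 = 0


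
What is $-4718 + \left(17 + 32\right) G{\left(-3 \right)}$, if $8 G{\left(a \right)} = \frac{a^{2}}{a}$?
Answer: $- \frac{37891}{8} \approx -4736.4$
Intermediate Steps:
$G{\left(a \right)} = \frac{a}{8}$ ($G{\left(a \right)} = \frac{a^{2} \frac{1}{a}}{8} = \frac{a}{8}$)
$-4718 + \left(17 + 32\right) G{\left(-3 \right)} = -4718 + \left(17 + 32\right) \frac{1}{8} \left(-3\right) = -4718 + 49 \left(- \frac{3}{8}\right) = -4718 - \frac{147}{8} = - \frac{37891}{8}$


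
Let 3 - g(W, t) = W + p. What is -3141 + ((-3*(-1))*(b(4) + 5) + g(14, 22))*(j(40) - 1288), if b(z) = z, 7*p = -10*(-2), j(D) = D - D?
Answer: -20069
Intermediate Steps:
j(D) = 0
p = 20/7 (p = (-10*(-2))/7 = (1/7)*20 = 20/7 ≈ 2.8571)
g(W, t) = 1/7 - W (g(W, t) = 3 - (W + 20/7) = 3 - (20/7 + W) = 3 + (-20/7 - W) = 1/7 - W)
-3141 + ((-3*(-1))*(b(4) + 5) + g(14, 22))*(j(40) - 1288) = -3141 + ((-3*(-1))*(4 + 5) + (1/7 - 1*14))*(0 - 1288) = -3141 + (3*9 + (1/7 - 14))*(-1288) = -3141 + (27 - 97/7)*(-1288) = -3141 + (92/7)*(-1288) = -3141 - 16928 = -20069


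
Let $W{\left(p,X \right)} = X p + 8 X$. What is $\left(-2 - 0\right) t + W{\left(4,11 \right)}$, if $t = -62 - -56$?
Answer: $144$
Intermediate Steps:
$t = -6$ ($t = -62 + 56 = -6$)
$W{\left(p,X \right)} = 8 X + X p$
$\left(-2 - 0\right) t + W{\left(4,11 \right)} = \left(-2 - 0\right) \left(-6\right) + 11 \left(8 + 4\right) = \left(-2 + 0\right) \left(-6\right) + 11 \cdot 12 = \left(-2\right) \left(-6\right) + 132 = 12 + 132 = 144$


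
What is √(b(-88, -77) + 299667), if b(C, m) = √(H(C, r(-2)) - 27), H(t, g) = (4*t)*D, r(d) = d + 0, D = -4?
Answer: √(299667 + √1381) ≈ 547.45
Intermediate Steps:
r(d) = d
H(t, g) = -16*t (H(t, g) = (4*t)*(-4) = -16*t)
b(C, m) = √(-27 - 16*C) (b(C, m) = √(-16*C - 27) = √(-27 - 16*C))
√(b(-88, -77) + 299667) = √(√(-27 - 16*(-88)) + 299667) = √(√(-27 + 1408) + 299667) = √(√1381 + 299667) = √(299667 + √1381)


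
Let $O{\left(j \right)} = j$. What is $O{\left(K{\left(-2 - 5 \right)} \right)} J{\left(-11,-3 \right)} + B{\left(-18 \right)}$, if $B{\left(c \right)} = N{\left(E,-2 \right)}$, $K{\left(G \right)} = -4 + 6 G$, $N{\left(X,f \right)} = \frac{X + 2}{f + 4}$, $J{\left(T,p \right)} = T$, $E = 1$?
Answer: $\frac{1015}{2} \approx 507.5$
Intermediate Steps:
$N{\left(X,f \right)} = \frac{2 + X}{4 + f}$
$B{\left(c \right)} = \frac{3}{2}$ ($B{\left(c \right)} = \frac{2 + 1}{4 - 2} = \frac{1}{2} \cdot 3 = \frac{3}{2}$)
$O{\left(K{\left(-2 - 5 \right)} \right)} J{\left(-11,-3 \right)} + B{\left(-18 \right)} = \left(-4 + 6 \left(-2 - 5\right)\right) \left(-11\right) + \frac{3}{2} = \left(-4 + 6 \left(-7\right)\right) \left(-11\right) + \frac{3}{2} = \left(-4 - 42\right) \left(-11\right) + \frac{3}{2} = \left(-46\right) \left(-11\right) + \frac{3}{2} = 506 + \frac{3}{2} = \frac{1015}{2}$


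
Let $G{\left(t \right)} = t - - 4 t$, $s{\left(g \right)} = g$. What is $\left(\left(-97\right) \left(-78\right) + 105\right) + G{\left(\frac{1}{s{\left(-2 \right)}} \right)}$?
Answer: $\frac{15337}{2} \approx 7668.5$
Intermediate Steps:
$G{\left(t \right)} = 5 t$ ($G{\left(t \right)} = t + 4 t = 5 t$)
$\left(\left(-97\right) \left(-78\right) + 105\right) + G{\left(\frac{1}{s{\left(-2 \right)}} \right)} = \left(\left(-97\right) \left(-78\right) + 105\right) + \frac{5}{-2} = \left(7566 + 105\right) + 5 \left(- \frac{1}{2}\right) = 7671 - \frac{5}{2} = \frac{15337}{2}$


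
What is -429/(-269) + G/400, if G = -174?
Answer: 62397/53800 ≈ 1.1598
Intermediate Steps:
-429/(-269) + G/400 = -429/(-269) - 174/400 = -429*(-1/269) - 174*1/400 = 429/269 - 87/200 = 62397/53800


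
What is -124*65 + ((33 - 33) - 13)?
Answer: -8073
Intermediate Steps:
-124*65 + ((33 - 33) - 13) = -8060 + (0 - 13) = -8060 - 13 = -8073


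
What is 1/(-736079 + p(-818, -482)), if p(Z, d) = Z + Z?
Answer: -1/737715 ≈ -1.3555e-6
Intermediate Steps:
p(Z, d) = 2*Z
1/(-736079 + p(-818, -482)) = 1/(-736079 + 2*(-818)) = 1/(-736079 - 1636) = 1/(-737715) = -1/737715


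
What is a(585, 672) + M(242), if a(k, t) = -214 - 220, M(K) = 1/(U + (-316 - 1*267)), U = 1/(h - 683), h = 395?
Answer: -72871058/167905 ≈ -434.00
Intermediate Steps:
U = -1/288 (U = 1/(395 - 683) = 1/(-288) = -1/288 ≈ -0.0034722)
M(K) = -288/167905 (M(K) = 1/(-1/288 + (-316 - 1*267)) = 1/(-1/288 + (-316 - 267)) = 1/(-1/288 - 583) = 1/(-167905/288) = -288/167905)
a(k, t) = -434
a(585, 672) + M(242) = -434 - 288/167905 = -72871058/167905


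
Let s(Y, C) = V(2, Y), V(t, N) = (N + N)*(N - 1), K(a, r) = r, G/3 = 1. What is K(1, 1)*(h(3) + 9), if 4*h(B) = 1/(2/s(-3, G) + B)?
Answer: 336/37 ≈ 9.0811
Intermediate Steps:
G = 3 (G = 3*1 = 3)
V(t, N) = 2*N*(-1 + N) (V(t, N) = (2*N)*(-1 + N) = 2*N*(-1 + N))
s(Y, C) = 2*Y*(-1 + Y)
h(B) = 1/(4*(1/12 + B)) (h(B) = 1/(4*(2/((2*(-3)*(-1 - 3))) + B)) = 1/(4*(2/((2*(-3)*(-4))) + B)) = 1/(4*(2/24 + B)) = 1/(4*(2*(1/24) + B)) = 1/(4*(1/12 + B)))
K(1, 1)*(h(3) + 9) = 1*(3/(1 + 12*3) + 9) = 1*(3/(1 + 36) + 9) = 1*(3/37 + 9) = 1*(336/37) = 336/37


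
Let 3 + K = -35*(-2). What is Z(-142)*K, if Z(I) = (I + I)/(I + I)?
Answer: 67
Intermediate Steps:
K = 67 (K = -3 - 35*(-2) = -3 + 70 = 67)
Z(I) = 1 (Z(I) = (2*I)/((2*I)) = (2*I)*(1/(2*I)) = 1)
Z(-142)*K = 1*67 = 67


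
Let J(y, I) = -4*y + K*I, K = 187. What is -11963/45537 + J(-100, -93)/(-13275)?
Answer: 204970114/201501225 ≈ 1.0172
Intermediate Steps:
J(y, I) = -4*y + 187*I
-11963/45537 + J(-100, -93)/(-13275) = -11963/45537 + (-4*(-100) + 187*(-93))/(-13275) = -11963*1/45537 + (400 - 17391)*(-1/13275) = -11963/45537 - 16991*(-1/13275) = -11963/45537 + 16991/13275 = 204970114/201501225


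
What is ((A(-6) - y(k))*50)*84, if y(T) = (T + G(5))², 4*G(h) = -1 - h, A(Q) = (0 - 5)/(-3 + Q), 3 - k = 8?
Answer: -525350/3 ≈ -1.7512e+5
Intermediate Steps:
k = -5 (k = 3 - 1*8 = 3 - 8 = -5)
A(Q) = -5/(-3 + Q)
G(h) = -¼ - h/4 (G(h) = (-1 - h)/4 = -¼ - h/4)
y(T) = (-3/2 + T)² (y(T) = (T + (-¼ - ¼*5))² = (T + (-¼ - 5/4))² = (T - 3/2)² = (-3/2 + T)²)
((A(-6) - y(k))*50)*84 = ((-5/(-3 - 6) - (-3 + 2*(-5))²/4)*50)*84 = ((-5/(-9) - (-3 - 10)²/4)*50)*84 = ((-5*(-⅑) - (-13)²/4)*50)*84 = ((5/9 - 169/4)*50)*84 = -1501/36*50*84 = -37525/18*84 = -525350/3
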